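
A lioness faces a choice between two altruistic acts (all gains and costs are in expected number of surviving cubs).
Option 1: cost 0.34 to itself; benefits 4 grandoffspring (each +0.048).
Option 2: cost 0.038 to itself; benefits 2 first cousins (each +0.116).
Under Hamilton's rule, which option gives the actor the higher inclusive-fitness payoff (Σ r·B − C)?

Option 2

Option 1: r to a grandoffspring = 0.25.
Option 1: Σ r·B − C = (4·0.25·0.048) − 0.34 = -0.292.
Option 2: r to a first cousin = 0.125.
Option 2: Σ r·B − C = (2·0.125·0.116) − 0.038 = -0.009.
Option 2 has the higher net inclusive-fitness payoff.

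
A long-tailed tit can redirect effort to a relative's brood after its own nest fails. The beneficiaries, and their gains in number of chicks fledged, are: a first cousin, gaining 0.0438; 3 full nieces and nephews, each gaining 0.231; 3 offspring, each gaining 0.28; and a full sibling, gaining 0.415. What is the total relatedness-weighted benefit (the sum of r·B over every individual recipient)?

0.806225

r to a first cousin = 0.125 (first cousins share one grandparent pair — two paths of length 4: r = 2·(1/2)^4 = 1/8).
r to a full niece or nephew = 0.25 (full aunt/uncle↔niece/nephew: two paths of length 3 through the shared grandparent pair: r = 2·(1/2)^3 = 1/4).
r to an offspring = 0.5 (one parent–offspring link: r = (1/2)^1 = 1/2).
r to a full sibling = 0.5 (full sibs share both parents — two paths of length 2: r = 2·(1/2)^2 = 1/2).
Summing one r·B term per recipient: 1·0.125·0.0438 + 3·0.25·0.231 + 3·0.5·0.28 + 1·0.5·0.415 = 0.806225.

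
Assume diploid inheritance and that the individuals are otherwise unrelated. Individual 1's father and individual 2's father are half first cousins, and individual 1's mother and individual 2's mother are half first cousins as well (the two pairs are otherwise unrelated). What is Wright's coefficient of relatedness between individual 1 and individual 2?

With two independent routes of shared ancestry, r is the sum of the two contributions.
Individual 1 and individual 2 are related in two ways: half second cousins through their fathers (r = 1/64) and half second cousins through their mothers (r = 1/64).
r = 1/64 + 1/64 = 0.03125.

0.03125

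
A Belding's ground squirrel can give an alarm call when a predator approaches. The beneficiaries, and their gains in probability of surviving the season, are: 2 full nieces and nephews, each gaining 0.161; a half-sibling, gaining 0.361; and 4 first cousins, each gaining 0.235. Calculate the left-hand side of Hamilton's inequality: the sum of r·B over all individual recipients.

0.28825

r to a full niece or nephew = 0.25 (full aunt/uncle↔niece/nephew: two paths of length 3 through the shared grandparent pair: r = 2·(1/2)^3 = 1/4).
r to a half-sibling = 1/4 (half-sibs share one parent — one path of length 2: r = (1/2)^2 = 1/4).
r to a first cousin = 1/8 (first cousins share one grandparent pair — two paths of length 4: r = 2·(1/2)^4 = 1/8).
Summing one r·B term per recipient: 2·0.25·0.161 + 1·0.25·0.361 + 4·0.125·0.235 = 0.28825.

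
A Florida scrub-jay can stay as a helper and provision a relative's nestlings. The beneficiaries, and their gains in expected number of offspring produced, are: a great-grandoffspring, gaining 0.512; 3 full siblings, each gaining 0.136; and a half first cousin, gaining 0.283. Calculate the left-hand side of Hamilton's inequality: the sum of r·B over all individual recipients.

0.2856875

r to a great-grandoffspring = 1/8 (three parent–offspring links: r = (1/2)^3 = 1/8).
r to a full sibling = 1/2 (full sibs share both parents — two paths of length 2: r = 2·(1/2)^2 = 1/2).
r to a half first cousin = 1/16 (half first cousins share one grandparent — one path of length 4: r = (1/2)^4 = 1/16).
Summing one r·B term per recipient: 1·0.125·0.512 + 3·0.5·0.136 + 1·0.0625·0.283 = 0.2856875.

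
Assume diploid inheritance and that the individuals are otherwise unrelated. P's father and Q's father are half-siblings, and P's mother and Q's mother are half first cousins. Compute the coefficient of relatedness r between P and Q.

0.078125

Wright's path rule: contributions from independent ancestry routes add.
P and Q are related in two ways: half first cousins through their fathers (r = 1/16) and half second cousins through their mothers (r = 1/64).
r = 1/16 + 1/64 = 5/64 = 0.078125.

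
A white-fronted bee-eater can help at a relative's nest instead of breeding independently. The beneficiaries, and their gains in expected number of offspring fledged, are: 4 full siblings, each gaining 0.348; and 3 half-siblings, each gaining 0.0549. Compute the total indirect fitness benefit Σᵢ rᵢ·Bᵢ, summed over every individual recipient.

r to a full sibling = 1/2 (full sibs share both parents — two paths of length 2: r = 2·(1/2)^2 = 1/2).
r to a half-sibling = 1/4 (half-sibs share one parent — one path of length 2: r = (1/2)^2 = 1/4).
Summing one r·B term per recipient: 4·0.5·0.348 + 3·0.25·0.0549 = 0.737175.

0.737175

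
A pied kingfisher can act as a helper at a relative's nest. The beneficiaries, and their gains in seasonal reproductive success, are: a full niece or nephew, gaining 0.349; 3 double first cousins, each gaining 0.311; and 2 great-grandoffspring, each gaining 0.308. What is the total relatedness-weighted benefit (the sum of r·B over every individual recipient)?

0.3975

r to a full niece or nephew = 0.25 (full aunt/uncle↔niece/nephew: two paths of length 3 through the shared grandparent pair: r = 2·(1/2)^3 = 1/4).
r to a double first cousin = 1/4 (double first cousins share both grandparent pairs — four paths of length 4: r = 4·(1/2)^4 = 1/4).
r to a great-grandoffspring = 0.125 (three parent–offspring links: r = (1/2)^3 = 1/8).
Summing one r·B term per recipient: 1·0.25·0.349 + 3·0.25·0.311 + 2·0.125·0.308 = 0.3975.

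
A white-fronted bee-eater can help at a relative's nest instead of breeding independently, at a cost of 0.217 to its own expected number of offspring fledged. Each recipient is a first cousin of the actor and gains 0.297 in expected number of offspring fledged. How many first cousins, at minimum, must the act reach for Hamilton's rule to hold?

r to a first cousin = 0.125 (first cousins share one grandparent pair — two paths of length 4: r = 2·(1/2)^4 = 1/8).
Hamilton's rule: n·r·B > C  ⇒  n > C/(r·B) = 0.217/(0.125·0.297) = 5.845.
The smallest integer exceeding 5.845 is 6.

6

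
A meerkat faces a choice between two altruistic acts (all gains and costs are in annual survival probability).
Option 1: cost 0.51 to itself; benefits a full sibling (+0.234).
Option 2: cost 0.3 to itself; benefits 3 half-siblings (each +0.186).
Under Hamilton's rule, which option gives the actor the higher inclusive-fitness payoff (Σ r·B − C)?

Option 2

Option 1: r to a full sibling = 0.5.
Option 1: Σ r·B − C = (1·0.5·0.234) − 0.51 = -0.393.
Option 2: r to a half-sibling = 0.25.
Option 2: Σ r·B − C = (3·0.25·0.186) − 0.3 = -0.1605.
Option 2 has the higher net inclusive-fitness payoff.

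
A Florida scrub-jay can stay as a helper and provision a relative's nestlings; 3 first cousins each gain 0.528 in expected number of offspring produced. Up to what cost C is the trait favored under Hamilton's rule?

0.198

r to a first cousin = 1/8 (first cousins share one grandparent pair — two paths of length 4: r = 2·(1/2)^4 = 1/8).
Hamilton's rule: n·r·B > C, so the trait is favored while C < n·r·B = 3·0.125·0.528 = 0.198.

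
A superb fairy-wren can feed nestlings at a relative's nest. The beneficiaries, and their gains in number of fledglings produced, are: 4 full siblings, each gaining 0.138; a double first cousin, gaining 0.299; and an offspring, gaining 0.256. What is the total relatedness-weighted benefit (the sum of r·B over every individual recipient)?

0.47875

r to a full sibling = 0.5 (full sibs share both parents — two paths of length 2: r = 2·(1/2)^2 = 1/2).
r to a double first cousin = 1/4 (double first cousins share both grandparent pairs — four paths of length 4: r = 4·(1/2)^4 = 1/4).
r to an offspring = 0.5 (one parent–offspring link: r = (1/2)^1 = 1/2).
Summing one r·B term per recipient: 4·0.5·0.138 + 1·0.25·0.299 + 1·0.5·0.256 = 0.47875.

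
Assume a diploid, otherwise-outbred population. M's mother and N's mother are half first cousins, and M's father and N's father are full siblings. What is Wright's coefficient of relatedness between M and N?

0.140625

Relatedness sums over independent paths through distinct common ancestors.
M and N are related in two ways: half second cousins through their mothers (r = 1/64) and first cousins through their fathers (r = 1/8).
r = 1/64 + 1/8 = 9/64 = 0.140625.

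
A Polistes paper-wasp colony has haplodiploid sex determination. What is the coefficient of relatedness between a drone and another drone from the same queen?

0.5

Haploid brothers each carry a random half of the queen's diploid genome, so on average they share half: r = 1/2.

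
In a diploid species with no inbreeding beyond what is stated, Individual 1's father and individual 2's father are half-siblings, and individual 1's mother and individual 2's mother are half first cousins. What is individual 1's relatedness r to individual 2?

Relatedness sums over independent paths through distinct common ancestors.
Individual 1 and individual 2 are related in two ways: half first cousins through their fathers (r = 1/16) and half second cousins through their mothers (r = 1/64).
r = 1/16 + 1/64 = 0.078125.

0.078125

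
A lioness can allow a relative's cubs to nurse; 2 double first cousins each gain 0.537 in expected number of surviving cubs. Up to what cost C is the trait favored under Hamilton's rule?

r to a double first cousin = 0.25 (double first cousins share both grandparent pairs — four paths of length 4: r = 4·(1/2)^4 = 1/4).
Hamilton's rule: n·r·B > C, so the trait is favored while C < n·r·B = 2·0.25·0.537 = 0.2685.

0.2685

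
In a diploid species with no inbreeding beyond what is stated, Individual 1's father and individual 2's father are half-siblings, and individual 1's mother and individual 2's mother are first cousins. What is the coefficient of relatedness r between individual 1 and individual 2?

Independent pedigree routes through distinct common ancestors add.
Individual 1 and individual 2 are related in two ways: half first cousins through their fathers (r = 1/16) and second cousins through their mothers (r = 1/32).
r = 1/16 + 1/32 = 0.09375.

0.09375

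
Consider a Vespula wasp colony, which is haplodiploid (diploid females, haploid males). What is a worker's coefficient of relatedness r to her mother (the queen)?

One meiotic link between diploid queen and diploid daughter: r = 1/2.

0.5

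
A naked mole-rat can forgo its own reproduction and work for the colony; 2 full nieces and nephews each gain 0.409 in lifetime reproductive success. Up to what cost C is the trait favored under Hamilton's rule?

0.2045

r to a full niece or nephew = 0.25 (full aunt/uncle↔niece/nephew: two paths of length 3 through the shared grandparent pair: r = 2·(1/2)^3 = 1/4).
Hamilton's rule: n·r·B > C, so the trait is favored while C < n·r·B = 2·0.25·0.409 = 0.2045.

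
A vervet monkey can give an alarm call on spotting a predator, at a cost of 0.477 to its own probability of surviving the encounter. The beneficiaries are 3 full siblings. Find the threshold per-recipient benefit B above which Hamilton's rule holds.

0.318

r to a full sibling = 1/2 (full sibs share both parents — two paths of length 2: r = 2·(1/2)^2 = 1/2).
Hamilton's rule with n recipients of equal r: n·r·B > C, so B > C/(n·r) = 0.477/(3·0.5) = 0.318.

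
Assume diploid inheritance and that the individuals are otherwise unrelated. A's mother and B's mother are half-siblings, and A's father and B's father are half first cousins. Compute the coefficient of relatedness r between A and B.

0.078125

With two independent routes of shared ancestry, r is the sum of the two contributions.
A and B are related in two ways: half first cousins through their mothers (r = 1/16) and half second cousins through their fathers (r = 1/64).
r = 1/16 + 1/64 = 0.078125.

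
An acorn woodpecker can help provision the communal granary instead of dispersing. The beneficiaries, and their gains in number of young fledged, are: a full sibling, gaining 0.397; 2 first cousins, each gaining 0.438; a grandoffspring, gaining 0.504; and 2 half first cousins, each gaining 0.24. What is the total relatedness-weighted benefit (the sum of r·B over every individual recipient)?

0.464

r to a full sibling = 1/2 (full sibs share both parents — two paths of length 2: r = 2·(1/2)^2 = 1/2).
r to a first cousin = 0.125 (first cousins share one grandparent pair — two paths of length 4: r = 2·(1/2)^4 = 1/8).
r to a grandoffspring = 1/4 (two parent–offspring links: r = (1/2)^2 = 1/4).
r to a half first cousin = 0.0625 (half first cousins share one grandparent — one path of length 4: r = (1/2)^4 = 1/16).
Summing one r·B term per recipient: 1·0.5·0.397 + 2·0.125·0.438 + 1·0.25·0.504 + 2·0.0625·0.24 = 0.464.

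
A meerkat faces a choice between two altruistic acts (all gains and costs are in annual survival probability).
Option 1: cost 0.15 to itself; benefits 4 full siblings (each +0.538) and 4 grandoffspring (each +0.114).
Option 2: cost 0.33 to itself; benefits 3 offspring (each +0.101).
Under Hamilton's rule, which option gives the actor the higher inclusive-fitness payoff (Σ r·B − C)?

Option 1: r to a full sibling = 0.5.
Option 1: r to a grandoffspring = 0.25.
Option 1: Σ r·B − C = (4·0.5·0.538 + 4·0.25·0.114) − 0.15 = 1.04.
Option 2: r to an offspring = 0.5.
Option 2: Σ r·B − C = (3·0.5·0.101) − 0.33 = -0.1785.
Option 1 has the higher net inclusive-fitness payoff.

Option 1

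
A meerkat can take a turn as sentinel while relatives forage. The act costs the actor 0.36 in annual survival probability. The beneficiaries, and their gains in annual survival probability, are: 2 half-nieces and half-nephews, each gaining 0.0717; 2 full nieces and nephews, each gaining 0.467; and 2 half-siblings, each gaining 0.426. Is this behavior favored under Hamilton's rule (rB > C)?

Hamilton's rule: the trait is favored when the sum of r·B over every recipient exceeds the actor's cost C.
r to a half-niece or half-nephew = 0.125 (half-aunt/uncle↔niece/nephew: one path of length 3: r = (1/2)^3 = 1/8).
r to a full niece or nephew = 0.25 (full aunt/uncle↔niece/nephew: two paths of length 3 through the shared grandparent pair: r = 2·(1/2)^3 = 1/4).
r to a half-sibling = 0.25 (half-sibs share one parent — one path of length 2: r = (1/2)^2 = 1/4).
Summing one r·B term per recipient: 2·0.125·0.0717 + 2·0.25·0.467 + 2·0.25·0.426 = 0.464425.
0.464425 > 0.36: the indirect benefit exceeds the cost.

Yes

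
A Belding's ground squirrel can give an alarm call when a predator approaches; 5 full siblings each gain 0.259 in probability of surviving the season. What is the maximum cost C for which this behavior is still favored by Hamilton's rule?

0.6475

r to a full sibling = 1/2 (full sibs share both parents — two paths of length 2: r = 2·(1/2)^2 = 1/2).
Hamilton's rule: n·r·B > C, so the trait is favored while C < n·r·B = 5·0.5·0.259 = 0.6475.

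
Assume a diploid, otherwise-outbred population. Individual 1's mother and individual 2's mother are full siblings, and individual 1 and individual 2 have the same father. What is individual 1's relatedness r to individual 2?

Independent pedigree routes through distinct common ancestors add.
Individual 1 and individual 2 are related in two ways: first cousins through their mothers (r = 1/8) and half-sibs through their shared father (r = 1/4).
r = 1/8 + 1/4 = 0.375.

0.375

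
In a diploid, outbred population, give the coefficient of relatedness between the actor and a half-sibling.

Half-sibs share one parent — one path of length 2: r = (1/2)^2 = 1/4.

0.25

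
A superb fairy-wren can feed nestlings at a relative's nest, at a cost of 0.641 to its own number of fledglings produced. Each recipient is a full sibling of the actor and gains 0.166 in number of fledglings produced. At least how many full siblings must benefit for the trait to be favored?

8

r to a full sibling = 1/2 (full sibs share both parents — two paths of length 2: r = 2·(1/2)^2 = 1/2).
Hamilton's rule: n·r·B > C  ⇒  n > C/(r·B) = 0.641/(0.5·0.166) = 7.723.
The smallest integer exceeding 7.723 is 8.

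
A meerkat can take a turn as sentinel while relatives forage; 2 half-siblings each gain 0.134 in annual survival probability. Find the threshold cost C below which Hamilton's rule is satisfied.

0.067

r to a half-sibling = 1/4 (half-sibs share one parent — one path of length 2: r = (1/2)^2 = 1/4).
Hamilton's rule: n·r·B > C, so the trait is favored while C < n·r·B = 2·0.25·0.134 = 0.067.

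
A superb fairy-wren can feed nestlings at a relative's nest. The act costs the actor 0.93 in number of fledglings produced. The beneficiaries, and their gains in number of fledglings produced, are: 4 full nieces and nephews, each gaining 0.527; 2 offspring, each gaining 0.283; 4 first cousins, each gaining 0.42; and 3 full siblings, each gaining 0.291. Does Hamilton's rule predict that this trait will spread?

Hamilton's rule: the trait is favored when the sum of r·B over every recipient exceeds the actor's cost C.
r to a full niece or nephew = 1/4 (full aunt/uncle↔niece/nephew: two paths of length 3 through the shared grandparent pair: r = 2·(1/2)^3 = 1/4).
r to an offspring = 1/2 (one parent–offspring link: r = (1/2)^1 = 1/2).
r to a first cousin = 1/8 (first cousins share one grandparent pair — two paths of length 4: r = 2·(1/2)^4 = 1/8).
r to a full sibling = 0.5 (full sibs share both parents — two paths of length 2: r = 2·(1/2)^2 = 1/2).
Summing one r·B term per recipient: 4·0.25·0.527 + 2·0.5·0.283 + 4·0.125·0.42 + 3·0.5·0.291 = 1.4565.
1.4565 > 0.93: the indirect benefit exceeds the cost.

Yes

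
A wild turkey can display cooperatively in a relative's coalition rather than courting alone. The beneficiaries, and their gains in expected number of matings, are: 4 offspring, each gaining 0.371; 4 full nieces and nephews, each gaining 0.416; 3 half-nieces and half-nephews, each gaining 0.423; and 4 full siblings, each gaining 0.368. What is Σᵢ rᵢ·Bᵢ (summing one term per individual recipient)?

2.052625

r to an offspring = 0.5 (one parent–offspring link: r = (1/2)^1 = 1/2).
r to a full niece or nephew = 0.25 (full aunt/uncle↔niece/nephew: two paths of length 3 through the shared grandparent pair: r = 2·(1/2)^3 = 1/4).
r to a half-niece or half-nephew = 0.125 (half-aunt/uncle↔niece/nephew: one path of length 3: r = (1/2)^3 = 1/8).
r to a full sibling = 0.5 (full sibs share both parents — two paths of length 2: r = 2·(1/2)^2 = 1/2).
Summing one r·B term per recipient: 4·0.5·0.371 + 4·0.25·0.416 + 3·0.125·0.423 + 4·0.5·0.368 = 2.052625.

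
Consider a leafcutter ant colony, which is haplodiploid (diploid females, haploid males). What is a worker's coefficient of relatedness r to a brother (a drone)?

Her haploid brother carries none of their father's genes and a random half of their mother's genome; that half matches the maternal half of her own genome with probability 1/2: r = 1/2 · 1/2 = 1/4.

0.25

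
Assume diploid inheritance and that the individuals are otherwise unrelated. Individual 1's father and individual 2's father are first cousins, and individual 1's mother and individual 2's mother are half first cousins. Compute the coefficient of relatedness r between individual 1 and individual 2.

Independent pedigree routes through distinct common ancestors add.
Individual 1 and individual 2 are related in two ways: second cousins through their fathers (r = 1/32) and half second cousins through their mothers (r = 1/64).
r = 1/32 + 1/64 = 0.046875.

0.046875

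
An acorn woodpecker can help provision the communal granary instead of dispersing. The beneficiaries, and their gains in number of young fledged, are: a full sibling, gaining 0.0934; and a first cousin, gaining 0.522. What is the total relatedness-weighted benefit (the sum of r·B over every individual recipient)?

0.11195

r to a full sibling = 1/2 (full sibs share both parents — two paths of length 2: r = 2·(1/2)^2 = 1/2).
r to a first cousin = 1/8 (first cousins share one grandparent pair — two paths of length 4: r = 2·(1/2)^4 = 1/8).
Summing one r·B term per recipient: 1·0.5·0.0934 + 1·0.125·0.522 = 0.11195.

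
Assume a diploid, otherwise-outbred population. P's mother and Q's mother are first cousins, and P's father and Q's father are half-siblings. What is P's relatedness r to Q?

With two independent routes of shared ancestry, r is the sum of the two contributions.
P and Q are related in two ways: second cousins through their mothers (r = 1/32) and half first cousins through their fathers (r = 1/16).
r = 1/32 + 1/16 = 3/32 = 0.09375.

0.09375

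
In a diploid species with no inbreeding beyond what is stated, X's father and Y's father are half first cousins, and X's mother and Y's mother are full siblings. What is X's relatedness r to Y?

With two independent routes of shared ancestry, r is the sum of the two contributions.
X and Y are related in two ways: half second cousins through their fathers (r = 1/64) and first cousins through their mothers (r = 1/8).
r = 1/64 + 1/8 = 0.140625.

0.140625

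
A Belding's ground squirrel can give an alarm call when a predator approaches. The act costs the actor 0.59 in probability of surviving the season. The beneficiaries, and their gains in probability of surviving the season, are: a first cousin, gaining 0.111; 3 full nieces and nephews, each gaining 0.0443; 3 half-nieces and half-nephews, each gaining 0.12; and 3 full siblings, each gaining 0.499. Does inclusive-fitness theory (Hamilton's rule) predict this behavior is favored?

Yes

Hamilton's rule: the trait is favored when the sum of r·B over every recipient exceeds the actor's cost C.
r to a first cousin = 0.125 (first cousins share one grandparent pair — two paths of length 4: r = 2·(1/2)^4 = 1/8).
r to a full niece or nephew = 0.25 (full aunt/uncle↔niece/nephew: two paths of length 3 through the shared grandparent pair: r = 2·(1/2)^3 = 1/4).
r to a half-niece or half-nephew = 1/8 (half-aunt/uncle↔niece/nephew: one path of length 3: r = (1/2)^3 = 1/8).
r to a full sibling = 0.5 (full sibs share both parents — two paths of length 2: r = 2·(1/2)^2 = 1/2).
Summing one r·B term per recipient: 1·0.125·0.111 + 3·0.25·0.0443 + 3·0.125·0.12 + 3·0.5·0.499 = 0.8406.
0.8406 > 0.59: the indirect benefit exceeds the cost.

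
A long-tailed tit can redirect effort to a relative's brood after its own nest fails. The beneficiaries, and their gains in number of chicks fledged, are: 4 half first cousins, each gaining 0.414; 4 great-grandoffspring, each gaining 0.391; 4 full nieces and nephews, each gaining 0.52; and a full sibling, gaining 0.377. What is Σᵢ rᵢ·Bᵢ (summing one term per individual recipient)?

r to a half first cousin = 1/16 (half first cousins share one grandparent — one path of length 4: r = (1/2)^4 = 1/16).
r to a great-grandoffspring = 0.125 (three parent–offspring links: r = (1/2)^3 = 1/8).
r to a full niece or nephew = 1/4 (full aunt/uncle↔niece/nephew: two paths of length 3 through the shared grandparent pair: r = 2·(1/2)^3 = 1/4).
r to a full sibling = 1/2 (full sibs share both parents — two paths of length 2: r = 2·(1/2)^2 = 1/2).
Summing one r·B term per recipient: 4·0.0625·0.414 + 4·0.125·0.391 + 4·0.25·0.52 + 1·0.5·0.377 = 1.0075.

1.0075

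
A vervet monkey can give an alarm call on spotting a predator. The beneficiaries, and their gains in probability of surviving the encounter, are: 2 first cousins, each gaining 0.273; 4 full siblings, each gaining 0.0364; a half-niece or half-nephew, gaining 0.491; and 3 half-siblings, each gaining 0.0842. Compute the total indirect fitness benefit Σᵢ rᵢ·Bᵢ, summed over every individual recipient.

r to a first cousin = 1/8 (first cousins share one grandparent pair — two paths of length 4: r = 2·(1/2)^4 = 1/8).
r to a full sibling = 1/2 (full sibs share both parents — two paths of length 2: r = 2·(1/2)^2 = 1/2).
r to a half-niece or half-nephew = 0.125 (half-aunt/uncle↔niece/nephew: one path of length 3: r = (1/2)^3 = 1/8).
r to a half-sibling = 0.25 (half-sibs share one parent — one path of length 2: r = (1/2)^2 = 1/4).
Summing one r·B term per recipient: 2·0.125·0.273 + 4·0.5·0.0364 + 1·0.125·0.491 + 3·0.25·0.0842 = 0.265575.

0.265575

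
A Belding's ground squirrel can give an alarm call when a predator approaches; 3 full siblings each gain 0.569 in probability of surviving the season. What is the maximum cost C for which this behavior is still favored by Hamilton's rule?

0.8535

r to a full sibling = 0.5 (full sibs share both parents — two paths of length 2: r = 2·(1/2)^2 = 1/2).
Hamilton's rule: n·r·B > C, so the trait is favored while C < n·r·B = 3·0.5·0.569 = 0.8535.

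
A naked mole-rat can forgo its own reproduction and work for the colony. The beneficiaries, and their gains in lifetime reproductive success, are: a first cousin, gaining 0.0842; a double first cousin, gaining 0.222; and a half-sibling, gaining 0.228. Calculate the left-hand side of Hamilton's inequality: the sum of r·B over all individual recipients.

0.123025

r to a first cousin = 1/8 (first cousins share one grandparent pair — two paths of length 4: r = 2·(1/2)^4 = 1/8).
r to a double first cousin = 0.25 (double first cousins share both grandparent pairs — four paths of length 4: r = 4·(1/2)^4 = 1/4).
r to a half-sibling = 1/4 (half-sibs share one parent — one path of length 2: r = (1/2)^2 = 1/4).
Summing one r·B term per recipient: 1·0.125·0.0842 + 1·0.25·0.222 + 1·0.25·0.228 = 0.123025.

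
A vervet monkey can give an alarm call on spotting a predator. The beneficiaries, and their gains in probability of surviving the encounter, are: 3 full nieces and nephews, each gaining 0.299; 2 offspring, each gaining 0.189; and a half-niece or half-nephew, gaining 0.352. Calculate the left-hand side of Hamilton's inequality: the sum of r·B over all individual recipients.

0.45725

r to a full niece or nephew = 1/4 (full aunt/uncle↔niece/nephew: two paths of length 3 through the shared grandparent pair: r = 2·(1/2)^3 = 1/4).
r to an offspring = 0.5 (one parent–offspring link: r = (1/2)^1 = 1/2).
r to a half-niece or half-nephew = 1/8 (half-aunt/uncle↔niece/nephew: one path of length 3: r = (1/2)^3 = 1/8).
Summing one r·B term per recipient: 3·0.25·0.299 + 2·0.5·0.189 + 1·0.125·0.352 = 0.45725.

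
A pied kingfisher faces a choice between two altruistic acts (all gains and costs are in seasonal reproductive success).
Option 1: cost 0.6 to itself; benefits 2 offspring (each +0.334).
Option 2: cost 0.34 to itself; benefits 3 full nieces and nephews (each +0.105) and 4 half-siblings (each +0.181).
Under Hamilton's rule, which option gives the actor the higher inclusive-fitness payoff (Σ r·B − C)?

Option 1: r to an offspring = 0.5.
Option 1: Σ r·B − C = (2·0.5·0.334) − 0.6 = -0.266.
Option 2: r to a full niece or nephew = 0.25.
Option 2: r to a half-sibling = 0.25.
Option 2: Σ r·B − C = (3·0.25·0.105 + 4·0.25·0.181) − 0.34 = -0.08025.
Option 2 has the higher net inclusive-fitness payoff.

Option 2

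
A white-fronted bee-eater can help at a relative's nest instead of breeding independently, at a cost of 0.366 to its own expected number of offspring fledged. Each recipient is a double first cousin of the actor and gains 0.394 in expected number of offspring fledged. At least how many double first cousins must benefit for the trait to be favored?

r to a double first cousin = 0.25 (double first cousins share both grandparent pairs — four paths of length 4: r = 4·(1/2)^4 = 1/4).
Hamilton's rule: n·r·B > C  ⇒  n > C/(r·B) = 0.366/(0.25·0.394) = 3.716.
The smallest integer exceeding 3.716 is 4.

4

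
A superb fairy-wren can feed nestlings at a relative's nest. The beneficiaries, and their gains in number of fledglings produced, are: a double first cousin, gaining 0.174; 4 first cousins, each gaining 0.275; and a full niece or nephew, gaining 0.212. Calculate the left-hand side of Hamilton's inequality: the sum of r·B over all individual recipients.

0.234

r to a double first cousin = 1/4 (double first cousins share both grandparent pairs — four paths of length 4: r = 4·(1/2)^4 = 1/4).
r to a first cousin = 1/8 (first cousins share one grandparent pair — two paths of length 4: r = 2·(1/2)^4 = 1/8).
r to a full niece or nephew = 0.25 (full aunt/uncle↔niece/nephew: two paths of length 3 through the shared grandparent pair: r = 2·(1/2)^3 = 1/4).
Summing one r·B term per recipient: 1·0.25·0.174 + 4·0.125·0.275 + 1·0.25·0.212 = 0.234.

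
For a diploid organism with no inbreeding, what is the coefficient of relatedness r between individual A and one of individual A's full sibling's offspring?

Each parent–offspring link contributes a factor of 1/2, and independent paths through distinct common ancestors add.
Full aunt/uncle↔niece/nephew: two paths of length 3 through the shared grandparent pair: r = 2·(1/2)^3 = 1/4.

0.25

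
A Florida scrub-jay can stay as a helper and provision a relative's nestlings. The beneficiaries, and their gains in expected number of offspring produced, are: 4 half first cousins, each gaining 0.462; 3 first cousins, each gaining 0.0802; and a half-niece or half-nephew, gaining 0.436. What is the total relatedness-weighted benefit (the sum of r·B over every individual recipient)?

0.200075

r to a half first cousin = 1/16 (half first cousins share one grandparent — one path of length 4: r = (1/2)^4 = 1/16).
r to a first cousin = 1/8 (first cousins share one grandparent pair — two paths of length 4: r = 2·(1/2)^4 = 1/8).
r to a half-niece or half-nephew = 0.125 (half-aunt/uncle↔niece/nephew: one path of length 3: r = (1/2)^3 = 1/8).
Summing one r·B term per recipient: 4·0.0625·0.462 + 3·0.125·0.0802 + 1·0.125·0.436 = 0.200075.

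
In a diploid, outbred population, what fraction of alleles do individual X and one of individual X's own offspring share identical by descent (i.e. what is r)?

Each parent–offspring link contributes a factor of 1/2, and independent paths through distinct common ancestors add.
One parent–offspring link: r = (1/2)^1 = 1/2.

0.5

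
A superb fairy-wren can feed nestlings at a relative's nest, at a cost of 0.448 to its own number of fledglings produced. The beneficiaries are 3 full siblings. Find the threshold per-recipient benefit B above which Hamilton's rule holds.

0.2987

r to a full sibling = 0.5 (full sibs share both parents — two paths of length 2: r = 2·(1/2)^2 = 1/2).
Hamilton's rule with n recipients of equal r: n·r·B > C, so B > C/(n·r) = 0.448/(3·0.5) = 0.2987.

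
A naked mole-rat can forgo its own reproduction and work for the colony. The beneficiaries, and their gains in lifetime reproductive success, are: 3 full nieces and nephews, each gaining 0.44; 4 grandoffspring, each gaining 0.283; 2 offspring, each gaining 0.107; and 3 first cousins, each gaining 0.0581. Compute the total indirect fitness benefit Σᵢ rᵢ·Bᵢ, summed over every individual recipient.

0.7417875

r to a full niece or nephew = 0.25 (full aunt/uncle↔niece/nephew: two paths of length 3 through the shared grandparent pair: r = 2·(1/2)^3 = 1/4).
r to a grandoffspring = 0.25 (two parent–offspring links: r = (1/2)^2 = 1/4).
r to an offspring = 0.5 (one parent–offspring link: r = (1/2)^1 = 1/2).
r to a first cousin = 1/8 (first cousins share one grandparent pair — two paths of length 4: r = 2·(1/2)^4 = 1/8).
Summing one r·B term per recipient: 3·0.25·0.44 + 4·0.25·0.283 + 2·0.5·0.107 + 3·0.125·0.0581 = 0.7417875.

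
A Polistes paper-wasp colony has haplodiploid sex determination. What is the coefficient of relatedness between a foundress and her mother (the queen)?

One meiotic link between diploid queen and diploid daughter: r = 1/2.

0.5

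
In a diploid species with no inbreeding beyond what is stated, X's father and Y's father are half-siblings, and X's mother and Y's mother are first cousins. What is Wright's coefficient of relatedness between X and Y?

0.09375

With two independent routes of shared ancestry, r is the sum of the two contributions.
X and Y are related in two ways: half first cousins through their fathers (r = 1/16) and second cousins through their mothers (r = 1/32).
r = 1/16 + 1/32 = 3/32 = 0.09375.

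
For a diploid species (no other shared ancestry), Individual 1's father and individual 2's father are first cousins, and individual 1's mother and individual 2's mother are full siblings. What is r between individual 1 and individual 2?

0.15625

With two independent routes of shared ancestry, r is the sum of the two contributions.
Individual 1 and individual 2 are related in two ways: second cousins through their fathers (r = 1/32) and first cousins through their mothers (r = 1/8).
r = 1/32 + 1/8 = 5/32 = 0.15625.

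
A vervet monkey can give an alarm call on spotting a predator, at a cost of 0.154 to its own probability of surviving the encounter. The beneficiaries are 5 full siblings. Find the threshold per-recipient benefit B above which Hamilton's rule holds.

r to a full sibling = 0.5 (full sibs share both parents — two paths of length 2: r = 2·(1/2)^2 = 1/2).
Hamilton's rule with n recipients of equal r: n·r·B > C, so B > C/(n·r) = 0.154/(5·0.5) = 0.0616.

0.0616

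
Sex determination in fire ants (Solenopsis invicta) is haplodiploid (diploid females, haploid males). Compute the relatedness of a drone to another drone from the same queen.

0.5

Haploid brothers each carry a random half of the queen's diploid genome, so on average they share half: r = 1/2.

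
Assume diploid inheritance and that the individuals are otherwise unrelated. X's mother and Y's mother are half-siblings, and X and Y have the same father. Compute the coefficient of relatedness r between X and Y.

0.3125

Relatedness sums over independent paths through distinct common ancestors.
X and Y are related in two ways: half first cousins through their mothers (r = 1/16) and half-sibs through their shared father (r = 1/4).
r = 1/16 + 1/4 = 5/16 = 0.3125.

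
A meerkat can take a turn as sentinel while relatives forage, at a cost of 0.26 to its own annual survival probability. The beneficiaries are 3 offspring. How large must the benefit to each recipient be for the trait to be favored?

0.1733

r to an offspring = 0.5 (one parent–offspring link: r = (1/2)^1 = 1/2).
Hamilton's rule with n recipients of equal r: n·r·B > C, so B > C/(n·r) = 0.26/(3·0.5) = 0.1733.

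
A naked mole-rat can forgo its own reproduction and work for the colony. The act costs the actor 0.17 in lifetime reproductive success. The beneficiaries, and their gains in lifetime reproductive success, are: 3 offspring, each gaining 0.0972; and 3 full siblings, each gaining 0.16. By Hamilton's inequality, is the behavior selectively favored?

Yes

Hamilton's rule: the trait is favored when the sum of r·B over every recipient exceeds the actor's cost C.
r to an offspring = 1/2 (one parent–offspring link: r = (1/2)^1 = 1/2).
r to a full sibling = 0.5 (full sibs share both parents — two paths of length 2: r = 2·(1/2)^2 = 1/2).
Summing one r·B term per recipient: 3·0.5·0.0972 + 3·0.5·0.16 = 0.3858.
0.3858 > 0.17: the indirect benefit exceeds the cost.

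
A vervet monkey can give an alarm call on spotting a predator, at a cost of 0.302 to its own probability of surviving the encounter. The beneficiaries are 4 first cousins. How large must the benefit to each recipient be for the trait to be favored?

0.604

r to a first cousin = 0.125 (first cousins share one grandparent pair — two paths of length 4: r = 2·(1/2)^4 = 1/8).
Hamilton's rule with n recipients of equal r: n·r·B > C, so B > C/(n·r) = 0.302/(4·0.125) = 0.604.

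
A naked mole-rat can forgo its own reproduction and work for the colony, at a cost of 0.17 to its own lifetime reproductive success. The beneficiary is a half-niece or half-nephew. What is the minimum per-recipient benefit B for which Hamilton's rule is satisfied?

1.36

r to a half-niece or half-nephew = 0.125 (half-aunt/uncle↔niece/nephew: one path of length 3: r = (1/2)^3 = 1/8).
Hamilton's rule with n recipients of equal r: n·r·B > C, so B > C/(n·r) = 0.17/(1·0.125) = 1.36.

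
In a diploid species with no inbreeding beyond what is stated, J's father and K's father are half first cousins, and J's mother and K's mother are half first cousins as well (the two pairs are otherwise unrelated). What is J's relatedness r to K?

Independent pedigree routes through distinct common ancestors add.
J and K are related in two ways: half second cousins through their fathers (r = 1/64) and half second cousins through their mothers (r = 1/64).
r = 1/64 + 1/64 = 0.03125.

0.03125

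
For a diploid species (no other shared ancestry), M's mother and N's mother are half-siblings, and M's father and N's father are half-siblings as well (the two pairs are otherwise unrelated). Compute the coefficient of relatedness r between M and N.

0.125

Relatedness sums over independent paths through distinct common ancestors.
M and N are related in two ways: half first cousins through their mothers (r = 1/16) and half first cousins through their fathers (r = 1/16).
r = 1/16 + 1/16 = 1/8 = 0.125.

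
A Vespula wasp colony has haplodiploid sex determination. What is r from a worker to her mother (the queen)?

One meiotic link between diploid queen and diploid daughter: r = 1/2.

0.5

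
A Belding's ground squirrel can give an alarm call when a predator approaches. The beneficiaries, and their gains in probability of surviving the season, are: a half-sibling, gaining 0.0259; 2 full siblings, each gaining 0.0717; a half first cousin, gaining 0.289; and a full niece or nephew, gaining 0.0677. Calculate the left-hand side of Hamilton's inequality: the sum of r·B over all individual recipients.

r to a half-sibling = 0.25 (half-sibs share one parent — one path of length 2: r = (1/2)^2 = 1/4).
r to a full sibling = 0.5 (full sibs share both parents — two paths of length 2: r = 2·(1/2)^2 = 1/2).
r to a half first cousin = 0.0625 (half first cousins share one grandparent — one path of length 4: r = (1/2)^4 = 1/16).
r to a full niece or nephew = 1/4 (full aunt/uncle↔niece/nephew: two paths of length 3 through the shared grandparent pair: r = 2·(1/2)^3 = 1/4).
Summing one r·B term per recipient: 1·0.25·0.0259 + 2·0.5·0.0717 + 1·0.0625·0.289 + 1·0.25·0.0677 = 0.1131625.

0.1131625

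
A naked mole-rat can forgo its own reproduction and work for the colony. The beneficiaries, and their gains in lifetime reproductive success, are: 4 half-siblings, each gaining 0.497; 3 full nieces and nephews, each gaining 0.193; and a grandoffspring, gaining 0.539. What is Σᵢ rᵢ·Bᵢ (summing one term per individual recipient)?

0.7765

r to a half-sibling = 1/4 (half-sibs share one parent — one path of length 2: r = (1/2)^2 = 1/4).
r to a full niece or nephew = 1/4 (full aunt/uncle↔niece/nephew: two paths of length 3 through the shared grandparent pair: r = 2·(1/2)^3 = 1/4).
r to a grandoffspring = 0.25 (two parent–offspring links: r = (1/2)^2 = 1/4).
Summing one r·B term per recipient: 4·0.25·0.497 + 3·0.25·0.193 + 1·0.25·0.539 = 0.7765.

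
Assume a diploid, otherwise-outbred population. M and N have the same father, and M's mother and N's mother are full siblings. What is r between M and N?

Wright's path rule: contributions from independent ancestry routes add.
M and N are related in two ways: half-sibs through their shared father (r = 1/4) and first cousins through their mothers (r = 1/8).
r = 1/4 + 1/8 = 3/8 = 0.375.

0.375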